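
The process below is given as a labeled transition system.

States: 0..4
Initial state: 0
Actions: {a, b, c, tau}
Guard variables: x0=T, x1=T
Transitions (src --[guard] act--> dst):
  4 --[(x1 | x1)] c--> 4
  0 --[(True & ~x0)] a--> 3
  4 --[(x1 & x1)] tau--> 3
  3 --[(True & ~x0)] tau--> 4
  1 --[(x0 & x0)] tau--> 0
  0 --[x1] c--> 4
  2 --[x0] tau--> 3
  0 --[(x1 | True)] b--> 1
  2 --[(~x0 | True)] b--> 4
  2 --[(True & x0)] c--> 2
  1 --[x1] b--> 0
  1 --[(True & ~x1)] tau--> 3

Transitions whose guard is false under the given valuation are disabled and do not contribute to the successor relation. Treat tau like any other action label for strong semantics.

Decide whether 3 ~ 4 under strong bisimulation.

Bisimulation quotient by refinement:
  π0 = {{0,1,2,3,4}}
  π1 = {{0},{1},{2},{3},{4}}
5 equivalence class(es) (converged in 2)
class of 3: {3}; class of 4: {4}

Answer: NOT BISIMILAR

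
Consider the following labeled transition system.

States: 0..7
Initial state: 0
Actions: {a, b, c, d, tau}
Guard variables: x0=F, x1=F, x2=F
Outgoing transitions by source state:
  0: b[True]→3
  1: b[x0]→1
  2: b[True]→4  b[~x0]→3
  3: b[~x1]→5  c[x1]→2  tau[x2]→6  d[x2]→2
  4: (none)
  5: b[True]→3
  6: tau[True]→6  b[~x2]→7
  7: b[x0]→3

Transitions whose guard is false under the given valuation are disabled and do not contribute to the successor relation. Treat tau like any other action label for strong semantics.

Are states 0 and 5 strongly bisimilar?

Answer: BISIMILAR

Analysis:
Compute ~ classes (split until stable):
  round 0: {{0,1,2,3,4,5,6,7}}
  round 1: {{0,2,3,5},{1,4,7},{6}}
  round 2: {{0,3,5},{1,4,7},{2},{6}}
4 equivalence class(es) (converged in 3)
class of 0: {0,3,5}; class of 5: {0,3,5}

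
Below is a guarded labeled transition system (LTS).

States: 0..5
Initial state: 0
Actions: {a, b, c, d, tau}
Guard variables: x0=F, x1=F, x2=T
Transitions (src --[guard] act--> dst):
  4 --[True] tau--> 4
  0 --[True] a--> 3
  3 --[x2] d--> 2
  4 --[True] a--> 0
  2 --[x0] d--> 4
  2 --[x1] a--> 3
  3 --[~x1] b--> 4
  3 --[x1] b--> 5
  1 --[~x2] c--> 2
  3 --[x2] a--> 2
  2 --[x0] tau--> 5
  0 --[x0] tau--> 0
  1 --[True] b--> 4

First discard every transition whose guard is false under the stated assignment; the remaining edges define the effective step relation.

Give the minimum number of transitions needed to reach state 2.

Layered search for 2:
  Layer 0: {0}
  Layer 1: {3}
  Layer 2: {2,4}
depth(2)=2, e.g. a·a

Answer: 2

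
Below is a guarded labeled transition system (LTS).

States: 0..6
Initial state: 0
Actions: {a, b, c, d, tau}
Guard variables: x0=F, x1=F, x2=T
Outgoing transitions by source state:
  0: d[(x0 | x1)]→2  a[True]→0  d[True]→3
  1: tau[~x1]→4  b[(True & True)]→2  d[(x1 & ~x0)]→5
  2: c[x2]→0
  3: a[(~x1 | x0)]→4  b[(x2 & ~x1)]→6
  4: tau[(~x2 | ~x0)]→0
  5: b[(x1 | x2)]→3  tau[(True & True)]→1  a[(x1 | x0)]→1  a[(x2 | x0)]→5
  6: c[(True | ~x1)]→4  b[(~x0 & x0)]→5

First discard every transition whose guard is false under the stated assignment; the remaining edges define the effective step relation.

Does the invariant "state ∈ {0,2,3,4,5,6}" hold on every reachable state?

Answer: INVARIANT HOLDS

Trace:
Inv-set: {0,2,3,4,5,6}
Reach set: {0,3,4,6}
  0: safe
  3: safe
  4: safe
  6: safe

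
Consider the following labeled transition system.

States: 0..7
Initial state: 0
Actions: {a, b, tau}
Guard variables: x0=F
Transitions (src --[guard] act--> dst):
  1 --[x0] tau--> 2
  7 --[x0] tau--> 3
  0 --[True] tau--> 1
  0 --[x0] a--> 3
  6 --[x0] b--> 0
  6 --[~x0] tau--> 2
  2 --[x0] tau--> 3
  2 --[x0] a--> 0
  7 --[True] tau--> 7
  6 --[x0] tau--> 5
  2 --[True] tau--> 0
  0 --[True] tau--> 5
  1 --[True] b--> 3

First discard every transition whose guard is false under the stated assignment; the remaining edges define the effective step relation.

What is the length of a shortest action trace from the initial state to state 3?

BFS to 3:
  L0 = {0}
  L1 = {1,5}
  L2 = {3}
depth(3)=2, e.g. tau·b

Answer: 2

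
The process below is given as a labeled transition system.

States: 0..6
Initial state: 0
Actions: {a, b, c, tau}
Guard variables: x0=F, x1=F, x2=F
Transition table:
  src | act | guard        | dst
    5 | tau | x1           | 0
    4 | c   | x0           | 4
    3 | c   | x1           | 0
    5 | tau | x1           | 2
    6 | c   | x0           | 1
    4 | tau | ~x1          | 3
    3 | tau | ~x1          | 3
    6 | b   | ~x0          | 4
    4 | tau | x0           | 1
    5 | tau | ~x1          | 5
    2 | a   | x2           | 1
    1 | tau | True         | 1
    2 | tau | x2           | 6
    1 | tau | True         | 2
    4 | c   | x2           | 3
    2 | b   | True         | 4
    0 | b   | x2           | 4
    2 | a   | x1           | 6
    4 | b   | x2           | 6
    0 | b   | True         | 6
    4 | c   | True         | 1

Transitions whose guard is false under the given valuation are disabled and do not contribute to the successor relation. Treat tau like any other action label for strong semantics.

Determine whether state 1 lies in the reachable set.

Answer: REACHABLE

Working:
After dropping false guards: 9 live edges.
depth 0: {0}
depth 1: {6}  now seen {0,6}
depth 2: {4}  now seen {0,4,6}
depth 3: {1,3}  now seen {0,1,3,4,6}
depth 4: {2}  now seen {0,1,2,3,4,6}
Reachable = {0,1,2,3,4,6}
trace reaching 1: b·b·c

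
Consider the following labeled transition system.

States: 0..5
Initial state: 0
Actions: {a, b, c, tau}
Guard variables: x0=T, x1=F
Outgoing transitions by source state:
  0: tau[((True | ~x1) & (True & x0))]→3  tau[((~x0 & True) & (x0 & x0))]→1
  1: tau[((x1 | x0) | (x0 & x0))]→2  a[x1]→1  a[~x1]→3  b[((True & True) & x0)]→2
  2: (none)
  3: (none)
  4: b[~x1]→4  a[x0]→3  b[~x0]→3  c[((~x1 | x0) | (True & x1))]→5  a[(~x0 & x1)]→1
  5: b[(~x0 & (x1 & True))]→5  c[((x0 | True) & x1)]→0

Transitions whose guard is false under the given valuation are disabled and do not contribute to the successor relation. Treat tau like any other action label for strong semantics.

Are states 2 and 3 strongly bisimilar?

Refine partition for ~:
  P[0] = {{0,1,2,3,4,5}}
  P[1] = {{0},{1},{2,3,5},{4}}
stable after 2 split(s): 4 block(s)
class of 2: {2,3,5}; class of 3: {2,3,5}

Answer: BISIMILAR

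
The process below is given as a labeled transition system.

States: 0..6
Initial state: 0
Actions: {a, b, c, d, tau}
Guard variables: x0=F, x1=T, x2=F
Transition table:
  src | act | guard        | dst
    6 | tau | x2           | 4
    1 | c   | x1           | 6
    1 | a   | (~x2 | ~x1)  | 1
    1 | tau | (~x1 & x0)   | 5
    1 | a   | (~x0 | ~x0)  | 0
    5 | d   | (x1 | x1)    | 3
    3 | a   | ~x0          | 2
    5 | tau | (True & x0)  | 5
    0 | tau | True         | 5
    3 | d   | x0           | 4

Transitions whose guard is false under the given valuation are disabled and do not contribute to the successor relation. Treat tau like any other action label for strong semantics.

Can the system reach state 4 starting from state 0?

Answer: UNREACHABLE

Working:
6 transition(s) survive guard evaluation.
L0 = {0}
L1 = {5}  now seen {0,5}
L2 = {3}  now seen {0,3,5}
L3 = {2}  now seen {0,2,3,5}
Reach set: {0,2,3,5}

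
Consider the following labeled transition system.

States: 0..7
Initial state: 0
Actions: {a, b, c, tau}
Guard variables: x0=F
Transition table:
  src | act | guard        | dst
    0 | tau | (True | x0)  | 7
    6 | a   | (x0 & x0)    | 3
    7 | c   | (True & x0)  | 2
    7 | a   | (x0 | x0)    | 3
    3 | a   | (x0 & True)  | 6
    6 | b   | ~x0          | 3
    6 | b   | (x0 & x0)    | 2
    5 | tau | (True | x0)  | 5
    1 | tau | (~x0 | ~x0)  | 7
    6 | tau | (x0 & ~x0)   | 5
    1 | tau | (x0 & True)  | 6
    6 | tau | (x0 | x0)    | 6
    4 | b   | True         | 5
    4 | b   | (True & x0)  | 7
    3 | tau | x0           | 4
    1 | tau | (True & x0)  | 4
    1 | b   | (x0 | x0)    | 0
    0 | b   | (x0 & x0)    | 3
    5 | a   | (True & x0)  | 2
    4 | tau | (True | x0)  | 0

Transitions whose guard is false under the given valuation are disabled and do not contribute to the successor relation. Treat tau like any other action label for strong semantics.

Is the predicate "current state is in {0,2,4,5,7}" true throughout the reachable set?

Allowed set {0,2,4,5,7}
Reach set: {0,7}
  0: ok
  7: ok

Answer: INVARIANT HOLDS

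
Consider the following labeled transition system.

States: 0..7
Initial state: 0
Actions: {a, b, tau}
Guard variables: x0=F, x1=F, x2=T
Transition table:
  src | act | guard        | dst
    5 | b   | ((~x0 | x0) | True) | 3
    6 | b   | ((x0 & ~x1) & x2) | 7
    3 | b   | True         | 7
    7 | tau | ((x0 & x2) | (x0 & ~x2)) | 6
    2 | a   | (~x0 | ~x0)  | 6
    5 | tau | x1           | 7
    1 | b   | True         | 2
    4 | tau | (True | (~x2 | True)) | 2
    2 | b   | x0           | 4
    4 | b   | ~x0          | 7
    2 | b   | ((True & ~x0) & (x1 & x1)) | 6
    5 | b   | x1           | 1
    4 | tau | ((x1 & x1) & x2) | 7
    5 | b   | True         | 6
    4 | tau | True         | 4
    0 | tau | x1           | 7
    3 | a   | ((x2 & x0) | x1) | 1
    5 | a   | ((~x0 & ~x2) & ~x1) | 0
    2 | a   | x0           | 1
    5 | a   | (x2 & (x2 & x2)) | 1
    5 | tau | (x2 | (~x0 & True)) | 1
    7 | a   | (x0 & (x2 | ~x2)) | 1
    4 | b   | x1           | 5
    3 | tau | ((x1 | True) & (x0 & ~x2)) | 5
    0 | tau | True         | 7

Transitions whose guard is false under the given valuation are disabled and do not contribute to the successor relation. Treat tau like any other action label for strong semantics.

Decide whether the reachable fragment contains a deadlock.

R = {0,7}
  0: tau→7  [deg 1]
  7: ∅  [no exit]
trace reaching 7: tau

Answer: DEADLOCK at state 7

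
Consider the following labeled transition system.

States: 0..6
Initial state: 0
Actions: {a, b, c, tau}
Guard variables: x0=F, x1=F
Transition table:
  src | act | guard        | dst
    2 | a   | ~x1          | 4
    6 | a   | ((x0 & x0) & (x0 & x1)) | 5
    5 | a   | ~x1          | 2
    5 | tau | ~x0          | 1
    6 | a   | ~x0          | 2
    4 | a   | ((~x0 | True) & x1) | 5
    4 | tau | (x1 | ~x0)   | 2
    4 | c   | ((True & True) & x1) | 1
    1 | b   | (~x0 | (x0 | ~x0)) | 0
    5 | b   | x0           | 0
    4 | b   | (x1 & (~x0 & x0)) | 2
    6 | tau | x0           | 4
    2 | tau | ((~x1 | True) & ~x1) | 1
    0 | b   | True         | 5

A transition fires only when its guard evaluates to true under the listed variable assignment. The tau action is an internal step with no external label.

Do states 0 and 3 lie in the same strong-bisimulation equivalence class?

Bisimulation quotient by refinement:
  round 0: {{0,1,2,3,4,5,6}}
  round 1: {{0,1},{2,5},{3},{4},{6}}
  round 2: {{0},{1},{2},{3},{4},{5},{6}}
7 equivalence class(es) (converged in 3)
0∈{0}, 3∈{3}

Answer: NOT BISIMILAR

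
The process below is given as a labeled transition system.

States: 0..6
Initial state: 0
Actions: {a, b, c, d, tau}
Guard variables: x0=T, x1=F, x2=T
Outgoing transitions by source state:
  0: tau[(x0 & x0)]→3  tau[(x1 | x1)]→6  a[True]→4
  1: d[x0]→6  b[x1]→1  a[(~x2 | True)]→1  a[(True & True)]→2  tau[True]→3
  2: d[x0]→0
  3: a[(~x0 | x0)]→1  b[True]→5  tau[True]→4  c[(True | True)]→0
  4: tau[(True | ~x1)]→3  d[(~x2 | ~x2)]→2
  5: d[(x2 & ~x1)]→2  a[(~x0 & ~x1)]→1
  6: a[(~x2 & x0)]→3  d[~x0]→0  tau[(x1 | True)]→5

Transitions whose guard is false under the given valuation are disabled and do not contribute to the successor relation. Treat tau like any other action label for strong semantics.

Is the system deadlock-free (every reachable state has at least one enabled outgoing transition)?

Reach set: {0,1,2,3,4,5,6}
  0: a→4  tau→3  [2 out]
  1: a→1  a→2  d→6  tau→3  [4 out]
  2: d→0  [1 out]
  3: a→1  b→5  c→0  tau→4  [4 out]
  4: tau→3  [1 out]
  5: d→2  [1 out]
  6: tau→5  [1 out]

Answer: DEADLOCK-FREE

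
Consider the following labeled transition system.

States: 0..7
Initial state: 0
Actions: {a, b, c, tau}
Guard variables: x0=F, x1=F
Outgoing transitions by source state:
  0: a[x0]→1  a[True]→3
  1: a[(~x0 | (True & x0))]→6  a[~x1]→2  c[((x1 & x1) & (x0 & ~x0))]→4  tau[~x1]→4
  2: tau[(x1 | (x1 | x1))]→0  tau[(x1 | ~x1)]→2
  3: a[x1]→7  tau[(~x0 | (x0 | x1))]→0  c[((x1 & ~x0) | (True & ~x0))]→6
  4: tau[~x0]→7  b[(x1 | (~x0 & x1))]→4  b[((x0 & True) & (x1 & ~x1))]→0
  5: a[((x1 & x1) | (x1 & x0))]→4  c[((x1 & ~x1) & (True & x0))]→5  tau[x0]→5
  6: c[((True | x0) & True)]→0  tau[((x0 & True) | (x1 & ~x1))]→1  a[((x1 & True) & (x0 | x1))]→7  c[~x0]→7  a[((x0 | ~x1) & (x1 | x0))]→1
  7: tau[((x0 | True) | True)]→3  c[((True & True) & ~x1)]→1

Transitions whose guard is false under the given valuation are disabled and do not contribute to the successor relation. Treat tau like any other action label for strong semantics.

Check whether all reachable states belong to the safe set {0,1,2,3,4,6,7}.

Answer: INVARIANT HOLDS

Analysis:
Inv-set: {0,1,2,3,4,6,7}
Reach set: {0,1,2,3,4,6,7}
  0: ✓
  1: ✓
  2: ✓
  3: ✓
  4: ✓
  6: ✓
  7: ✓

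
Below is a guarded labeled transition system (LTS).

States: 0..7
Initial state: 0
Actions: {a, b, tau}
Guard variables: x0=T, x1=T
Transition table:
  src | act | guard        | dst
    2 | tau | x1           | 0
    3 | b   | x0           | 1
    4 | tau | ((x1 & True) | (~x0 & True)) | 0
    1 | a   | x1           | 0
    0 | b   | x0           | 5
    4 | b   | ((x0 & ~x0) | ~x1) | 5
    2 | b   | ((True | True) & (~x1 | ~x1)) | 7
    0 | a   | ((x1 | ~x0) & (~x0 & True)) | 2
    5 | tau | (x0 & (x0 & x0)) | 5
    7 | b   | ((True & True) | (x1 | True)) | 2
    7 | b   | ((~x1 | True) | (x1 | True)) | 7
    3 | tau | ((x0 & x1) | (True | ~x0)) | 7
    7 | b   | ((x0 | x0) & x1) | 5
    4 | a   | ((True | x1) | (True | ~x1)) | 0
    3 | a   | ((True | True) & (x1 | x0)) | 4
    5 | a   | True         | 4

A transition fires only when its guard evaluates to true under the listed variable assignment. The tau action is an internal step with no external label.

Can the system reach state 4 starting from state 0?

Answer: REACHABLE

Trace:
13 transition(s) survive guard evaluation.
L0 = {0}
L1 = {5}  cumulative {0,5}
L2 = {4}  cumulative {0,4,5}
Reachable = {0,4,5}
trace reaching 4: b·a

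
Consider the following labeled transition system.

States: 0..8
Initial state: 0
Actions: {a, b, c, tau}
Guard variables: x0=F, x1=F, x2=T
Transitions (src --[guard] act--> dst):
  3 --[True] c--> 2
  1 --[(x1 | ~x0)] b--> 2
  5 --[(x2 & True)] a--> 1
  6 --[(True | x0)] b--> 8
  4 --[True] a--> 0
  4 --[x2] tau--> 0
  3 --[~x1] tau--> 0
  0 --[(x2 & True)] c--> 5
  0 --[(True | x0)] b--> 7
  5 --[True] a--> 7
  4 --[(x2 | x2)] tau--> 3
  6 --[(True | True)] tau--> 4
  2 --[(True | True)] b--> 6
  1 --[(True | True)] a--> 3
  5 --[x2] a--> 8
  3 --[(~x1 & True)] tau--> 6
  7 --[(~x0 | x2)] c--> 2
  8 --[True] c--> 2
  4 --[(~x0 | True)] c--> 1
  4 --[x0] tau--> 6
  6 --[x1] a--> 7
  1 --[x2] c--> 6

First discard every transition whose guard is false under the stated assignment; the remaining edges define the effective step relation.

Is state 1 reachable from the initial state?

After dropping false guards: 20 live edges.
Layer 0: {0}
Layer 1: {5,7}  total {0,5,7}
Layer 2: {1,2,8}  total {0,1,2,5,7,8}
Layer 3: {3,6}  total {0,1,2,3,5,6,7,8}
Layer 4: {4}  total {0,1,2,3,4,5,6,7,8}
Reachable = {0,1,2,3,4,5,6,7,8}
Path to 1: c·a

Answer: REACHABLE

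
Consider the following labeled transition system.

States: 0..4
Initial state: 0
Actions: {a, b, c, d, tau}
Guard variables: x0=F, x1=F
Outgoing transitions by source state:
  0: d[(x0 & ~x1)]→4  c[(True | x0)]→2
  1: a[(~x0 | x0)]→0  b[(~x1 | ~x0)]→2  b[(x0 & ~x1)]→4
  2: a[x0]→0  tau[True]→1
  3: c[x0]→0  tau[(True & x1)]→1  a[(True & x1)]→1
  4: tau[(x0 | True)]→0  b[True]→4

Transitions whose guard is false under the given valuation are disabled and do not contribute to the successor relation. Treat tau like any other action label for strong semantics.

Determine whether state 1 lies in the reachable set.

Answer: REACHABLE

Analysis:
6 transition(s) survive guard evaluation.
depth 0: {0}
depth 1: {2}  cumulative {0,2}
depth 2: {1}  cumulative {0,1,2}
Reach set: {0,1,2}
trace reaching 1: c·tau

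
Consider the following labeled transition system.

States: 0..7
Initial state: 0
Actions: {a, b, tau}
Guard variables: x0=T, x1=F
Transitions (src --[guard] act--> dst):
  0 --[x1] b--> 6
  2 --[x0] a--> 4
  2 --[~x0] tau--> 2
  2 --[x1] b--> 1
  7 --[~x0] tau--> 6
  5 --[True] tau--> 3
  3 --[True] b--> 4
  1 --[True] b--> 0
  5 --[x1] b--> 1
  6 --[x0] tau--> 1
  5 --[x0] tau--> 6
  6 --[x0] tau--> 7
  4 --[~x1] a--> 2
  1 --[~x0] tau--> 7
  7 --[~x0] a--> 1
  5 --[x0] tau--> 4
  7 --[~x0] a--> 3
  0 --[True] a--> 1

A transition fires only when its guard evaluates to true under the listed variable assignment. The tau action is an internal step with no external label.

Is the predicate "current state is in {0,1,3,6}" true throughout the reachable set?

Safe = {0,1,3,6}
Reachable = {0,1}
  0: ✓
  1: ✓

Answer: INVARIANT HOLDS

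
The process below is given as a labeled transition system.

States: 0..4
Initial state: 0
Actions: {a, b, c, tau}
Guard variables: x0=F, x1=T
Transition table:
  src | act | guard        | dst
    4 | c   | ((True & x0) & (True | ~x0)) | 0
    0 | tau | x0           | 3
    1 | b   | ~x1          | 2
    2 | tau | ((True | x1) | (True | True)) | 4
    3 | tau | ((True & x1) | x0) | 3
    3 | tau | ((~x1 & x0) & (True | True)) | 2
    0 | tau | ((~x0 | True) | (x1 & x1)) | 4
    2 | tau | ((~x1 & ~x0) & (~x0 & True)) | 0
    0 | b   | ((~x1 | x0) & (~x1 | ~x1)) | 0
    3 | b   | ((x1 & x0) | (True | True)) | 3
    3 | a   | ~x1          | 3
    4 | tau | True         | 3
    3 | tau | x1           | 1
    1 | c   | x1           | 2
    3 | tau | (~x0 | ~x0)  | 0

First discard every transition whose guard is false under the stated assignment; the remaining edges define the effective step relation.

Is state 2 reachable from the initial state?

Answer: REACHABLE

Analysis:
After dropping false guards: 8 live edges.
depth 0: {0}
depth 1: {4}  now seen {0,4}
depth 2: {3}  now seen {0,3,4}
depth 3: {1}  now seen {0,1,3,4}
depth 4: {2}  now seen {0,1,2,3,4}
R = {0,1,2,3,4}
trace reaching 2: tau·tau·tau·c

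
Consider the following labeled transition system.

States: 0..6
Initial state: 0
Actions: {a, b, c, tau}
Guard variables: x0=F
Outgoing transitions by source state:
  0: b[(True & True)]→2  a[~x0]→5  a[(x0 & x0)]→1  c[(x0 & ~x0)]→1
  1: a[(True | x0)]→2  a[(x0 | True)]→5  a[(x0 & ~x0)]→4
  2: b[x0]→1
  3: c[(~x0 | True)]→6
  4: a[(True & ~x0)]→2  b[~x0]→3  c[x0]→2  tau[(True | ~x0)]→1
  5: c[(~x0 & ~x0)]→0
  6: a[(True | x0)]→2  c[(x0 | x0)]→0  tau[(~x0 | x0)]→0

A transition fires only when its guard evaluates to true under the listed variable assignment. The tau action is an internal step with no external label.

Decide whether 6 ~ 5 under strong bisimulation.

Answer: NOT BISIMILAR

Working:
Refine partition for ~:
  round 0: {{0,1,2,3,4,5,6}}
  round 1: {{0},{1},{2},{3,5},{4},{6}}
  round 2: {{0},{1},{2},{3},{4},{5},{6}}
stable after 3 split(s): 7 block(s)
6∈{6}, 5∈{5}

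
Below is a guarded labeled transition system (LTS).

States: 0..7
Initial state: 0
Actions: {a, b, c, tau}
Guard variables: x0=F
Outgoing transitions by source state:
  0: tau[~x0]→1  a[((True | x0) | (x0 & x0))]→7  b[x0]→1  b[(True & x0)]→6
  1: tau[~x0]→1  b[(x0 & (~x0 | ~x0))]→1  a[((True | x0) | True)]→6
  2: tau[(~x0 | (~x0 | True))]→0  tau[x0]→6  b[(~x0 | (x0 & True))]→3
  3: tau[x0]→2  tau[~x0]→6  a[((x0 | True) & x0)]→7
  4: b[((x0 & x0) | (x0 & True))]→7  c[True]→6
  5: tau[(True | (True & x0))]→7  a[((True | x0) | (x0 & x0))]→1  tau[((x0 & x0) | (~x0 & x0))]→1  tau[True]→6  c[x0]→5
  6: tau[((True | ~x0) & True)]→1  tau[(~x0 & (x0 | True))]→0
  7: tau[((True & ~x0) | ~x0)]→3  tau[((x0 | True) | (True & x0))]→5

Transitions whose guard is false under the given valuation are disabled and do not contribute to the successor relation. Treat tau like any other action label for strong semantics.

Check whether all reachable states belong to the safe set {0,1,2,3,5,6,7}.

Answer: INVARIANT HOLDS

Analysis:
Allowed set {0,1,2,3,5,6,7}
Reachable = {0,1,3,5,6,7}
  0: ok
  1: ok
  3: ok
  5: ok
  6: ok
  7: ok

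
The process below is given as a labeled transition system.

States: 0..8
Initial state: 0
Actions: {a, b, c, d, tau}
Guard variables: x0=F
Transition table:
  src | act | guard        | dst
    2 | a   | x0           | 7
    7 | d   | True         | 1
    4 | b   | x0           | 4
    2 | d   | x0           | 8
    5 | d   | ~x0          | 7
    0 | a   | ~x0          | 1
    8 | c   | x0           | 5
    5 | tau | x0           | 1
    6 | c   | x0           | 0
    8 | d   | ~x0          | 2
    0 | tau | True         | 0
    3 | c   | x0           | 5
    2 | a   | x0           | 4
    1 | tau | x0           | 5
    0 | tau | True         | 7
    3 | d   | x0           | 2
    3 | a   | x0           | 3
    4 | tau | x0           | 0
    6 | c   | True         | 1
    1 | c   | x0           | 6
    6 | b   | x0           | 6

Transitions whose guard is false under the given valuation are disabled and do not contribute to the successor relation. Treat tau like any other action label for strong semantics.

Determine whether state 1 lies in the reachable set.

Answer: REACHABLE

Analysis:
Guard filter leaves 7 enabled edge(s).
depth 0: {0}
depth 1: {1,7}  total {0,1,7}
R = {0,1,7}
trace reaching 1: a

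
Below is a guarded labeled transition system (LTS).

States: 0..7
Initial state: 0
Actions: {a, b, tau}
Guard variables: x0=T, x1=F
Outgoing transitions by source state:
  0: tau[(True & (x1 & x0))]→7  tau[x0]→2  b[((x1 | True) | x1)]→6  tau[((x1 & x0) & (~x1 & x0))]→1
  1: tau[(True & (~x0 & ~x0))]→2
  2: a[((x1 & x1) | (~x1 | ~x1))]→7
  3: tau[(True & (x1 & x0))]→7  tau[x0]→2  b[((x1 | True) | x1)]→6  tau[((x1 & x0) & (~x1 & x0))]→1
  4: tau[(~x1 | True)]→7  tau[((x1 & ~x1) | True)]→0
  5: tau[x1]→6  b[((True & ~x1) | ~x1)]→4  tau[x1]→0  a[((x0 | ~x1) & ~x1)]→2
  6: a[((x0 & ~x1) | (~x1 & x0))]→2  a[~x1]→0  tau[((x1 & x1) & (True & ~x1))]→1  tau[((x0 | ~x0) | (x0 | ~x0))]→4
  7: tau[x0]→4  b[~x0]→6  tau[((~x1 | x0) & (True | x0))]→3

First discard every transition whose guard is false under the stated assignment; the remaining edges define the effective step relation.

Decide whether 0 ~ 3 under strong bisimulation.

Compute ~ classes (split until stable):
  round 0: {{0,1,2,3,4,5,6,7}}
  round 1: {{0,3},{1},{2},{4,7},{5},{6}}
Fixed point at round 2; 6 class(es).
[0]={0,3}  [3]={0,3}

Answer: BISIMILAR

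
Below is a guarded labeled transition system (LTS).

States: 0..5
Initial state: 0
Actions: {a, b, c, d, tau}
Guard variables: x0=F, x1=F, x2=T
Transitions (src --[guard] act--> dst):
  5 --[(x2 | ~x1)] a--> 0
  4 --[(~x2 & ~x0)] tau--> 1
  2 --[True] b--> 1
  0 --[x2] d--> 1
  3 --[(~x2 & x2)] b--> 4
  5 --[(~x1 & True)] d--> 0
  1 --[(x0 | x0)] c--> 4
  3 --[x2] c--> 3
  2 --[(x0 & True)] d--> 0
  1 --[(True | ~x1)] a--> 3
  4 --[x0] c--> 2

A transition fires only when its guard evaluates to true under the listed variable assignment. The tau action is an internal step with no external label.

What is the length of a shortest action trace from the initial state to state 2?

Answer: UNREACHABLE

Working:
BFS to 2:
  depth 0: {0}
  depth 1: {1}
  depth 2: {3}
2 never appears.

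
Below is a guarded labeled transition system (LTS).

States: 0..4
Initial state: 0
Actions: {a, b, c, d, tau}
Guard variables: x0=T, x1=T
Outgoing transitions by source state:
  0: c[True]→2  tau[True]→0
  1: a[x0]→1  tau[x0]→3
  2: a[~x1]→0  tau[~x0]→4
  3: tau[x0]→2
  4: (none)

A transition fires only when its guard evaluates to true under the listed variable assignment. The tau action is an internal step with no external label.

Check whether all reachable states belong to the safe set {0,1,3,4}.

Safe = {0,1,3,4}
Reach set: {0,2}
  0: ok
  2: outside
witness against invariant: c → 2

Answer: INVARIANT VIOLATED at state 2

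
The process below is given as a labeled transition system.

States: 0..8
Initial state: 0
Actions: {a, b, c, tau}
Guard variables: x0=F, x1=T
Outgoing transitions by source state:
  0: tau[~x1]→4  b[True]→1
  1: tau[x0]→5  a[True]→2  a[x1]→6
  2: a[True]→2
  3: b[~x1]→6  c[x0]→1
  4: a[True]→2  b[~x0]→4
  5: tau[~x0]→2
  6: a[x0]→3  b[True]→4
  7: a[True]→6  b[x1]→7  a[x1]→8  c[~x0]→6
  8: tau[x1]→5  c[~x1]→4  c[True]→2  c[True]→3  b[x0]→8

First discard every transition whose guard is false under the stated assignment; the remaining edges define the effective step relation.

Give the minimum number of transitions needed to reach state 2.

Answer: 2

Analysis:
Breadth-first toward 2:
  L0 = {0}
  L1 = {1}
  L2 = {2,6}
2 enters at depth 2; path b·a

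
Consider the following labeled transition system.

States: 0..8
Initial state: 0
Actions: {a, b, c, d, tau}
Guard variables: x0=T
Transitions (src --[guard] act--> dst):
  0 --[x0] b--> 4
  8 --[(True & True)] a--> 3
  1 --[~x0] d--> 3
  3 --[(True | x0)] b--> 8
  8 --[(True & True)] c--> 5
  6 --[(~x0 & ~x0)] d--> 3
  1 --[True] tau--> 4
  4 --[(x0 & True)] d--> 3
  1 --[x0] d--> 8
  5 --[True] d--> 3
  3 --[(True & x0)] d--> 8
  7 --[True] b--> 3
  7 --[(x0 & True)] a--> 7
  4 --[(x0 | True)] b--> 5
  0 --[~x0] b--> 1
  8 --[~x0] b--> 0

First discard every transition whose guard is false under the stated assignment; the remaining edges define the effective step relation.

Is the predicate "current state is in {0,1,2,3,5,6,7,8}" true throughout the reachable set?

Inv-set: {0,1,2,3,5,6,7,8}
R = {0,3,4,5,8}
  0: ok
  3: ok
  4: outside
  5: ok
  8: ok
reach 4 via b — violates

Answer: INVARIANT VIOLATED at state 4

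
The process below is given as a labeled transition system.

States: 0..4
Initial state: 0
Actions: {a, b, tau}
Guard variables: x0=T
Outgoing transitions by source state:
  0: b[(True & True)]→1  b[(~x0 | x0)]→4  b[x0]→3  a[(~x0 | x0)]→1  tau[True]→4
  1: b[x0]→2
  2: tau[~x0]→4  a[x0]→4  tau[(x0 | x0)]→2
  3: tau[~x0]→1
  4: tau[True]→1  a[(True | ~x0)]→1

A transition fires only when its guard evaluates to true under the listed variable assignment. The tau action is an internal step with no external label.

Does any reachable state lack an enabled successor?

R = {0,1,2,3,4}
  0: a→1  b→1  b→3  b→4  tau→4  [5 out]
  1: b→2  [1 out]
  2: a→4  tau→2  [2 out]
  3: ∅  [STUCK]
  4: a→1  tau→1  [2 out]
witness 3: b

Answer: DEADLOCK at state 3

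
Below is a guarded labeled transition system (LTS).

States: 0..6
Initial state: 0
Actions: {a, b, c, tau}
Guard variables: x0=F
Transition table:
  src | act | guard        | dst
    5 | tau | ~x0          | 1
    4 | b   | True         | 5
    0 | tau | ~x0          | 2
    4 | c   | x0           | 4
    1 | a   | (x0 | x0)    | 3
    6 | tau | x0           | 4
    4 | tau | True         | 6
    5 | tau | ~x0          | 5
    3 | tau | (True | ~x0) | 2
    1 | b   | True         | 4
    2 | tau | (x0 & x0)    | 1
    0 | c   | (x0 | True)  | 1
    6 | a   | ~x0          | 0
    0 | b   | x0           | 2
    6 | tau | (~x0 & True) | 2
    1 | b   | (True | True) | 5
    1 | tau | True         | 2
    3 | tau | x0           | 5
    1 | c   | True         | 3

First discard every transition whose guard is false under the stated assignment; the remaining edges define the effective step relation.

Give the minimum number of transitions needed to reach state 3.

Answer: 2

Trace:
Layered search for 3:
  Layer 0: {0}
  Layer 1: {1,2}
  Layer 2: {3,4,5}
depth(3)=2, e.g. c·c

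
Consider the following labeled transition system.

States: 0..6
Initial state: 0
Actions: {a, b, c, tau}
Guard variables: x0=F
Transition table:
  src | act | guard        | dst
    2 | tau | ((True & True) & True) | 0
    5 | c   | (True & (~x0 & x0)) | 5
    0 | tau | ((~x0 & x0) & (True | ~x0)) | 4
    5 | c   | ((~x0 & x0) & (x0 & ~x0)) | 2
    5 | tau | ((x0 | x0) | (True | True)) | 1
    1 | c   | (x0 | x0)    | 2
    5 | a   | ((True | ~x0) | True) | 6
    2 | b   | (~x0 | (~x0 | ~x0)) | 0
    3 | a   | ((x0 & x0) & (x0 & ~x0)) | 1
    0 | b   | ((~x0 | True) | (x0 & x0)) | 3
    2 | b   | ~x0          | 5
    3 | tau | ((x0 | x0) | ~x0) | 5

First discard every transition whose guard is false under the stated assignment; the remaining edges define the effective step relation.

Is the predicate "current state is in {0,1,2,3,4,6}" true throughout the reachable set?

Safe = {0,1,2,3,4,6}
Reachable = {0,1,3,5,6}
  0: ✓
  1: ✓
  3: ✓
  5: ✗ unsafe
  6: ✓
witness against invariant: b·tau → 5

Answer: INVARIANT VIOLATED at state 5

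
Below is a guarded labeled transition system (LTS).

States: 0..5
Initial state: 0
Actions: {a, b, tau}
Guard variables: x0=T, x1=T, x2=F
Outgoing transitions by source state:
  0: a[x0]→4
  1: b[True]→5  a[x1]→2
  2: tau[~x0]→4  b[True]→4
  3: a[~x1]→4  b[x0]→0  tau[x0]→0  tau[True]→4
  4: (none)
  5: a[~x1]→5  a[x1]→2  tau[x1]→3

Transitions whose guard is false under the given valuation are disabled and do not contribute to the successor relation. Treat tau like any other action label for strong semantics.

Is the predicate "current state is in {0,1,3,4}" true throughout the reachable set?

Allowed set {0,1,3,4}
R = {0,4}
  0: ✓
  4: ✓

Answer: INVARIANT HOLDS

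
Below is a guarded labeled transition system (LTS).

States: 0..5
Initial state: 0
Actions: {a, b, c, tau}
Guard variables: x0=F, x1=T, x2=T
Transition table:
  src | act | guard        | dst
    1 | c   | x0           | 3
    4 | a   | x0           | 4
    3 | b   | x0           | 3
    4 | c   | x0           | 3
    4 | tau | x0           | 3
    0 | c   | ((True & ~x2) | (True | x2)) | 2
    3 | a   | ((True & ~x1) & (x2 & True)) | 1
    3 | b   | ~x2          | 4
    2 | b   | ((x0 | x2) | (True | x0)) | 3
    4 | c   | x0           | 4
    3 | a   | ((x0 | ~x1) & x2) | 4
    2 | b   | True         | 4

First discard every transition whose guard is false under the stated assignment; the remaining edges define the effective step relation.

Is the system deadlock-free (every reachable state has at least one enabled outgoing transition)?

Reach set: {0,2,3,4}
  0: c→2  [1 exit(s)]
  2: b→3  b→4  [2 exit(s)]
  3: ∅  [no exit]
  4: ∅  [no exit]
Path to 3: c·b

Answer: DEADLOCK at state 3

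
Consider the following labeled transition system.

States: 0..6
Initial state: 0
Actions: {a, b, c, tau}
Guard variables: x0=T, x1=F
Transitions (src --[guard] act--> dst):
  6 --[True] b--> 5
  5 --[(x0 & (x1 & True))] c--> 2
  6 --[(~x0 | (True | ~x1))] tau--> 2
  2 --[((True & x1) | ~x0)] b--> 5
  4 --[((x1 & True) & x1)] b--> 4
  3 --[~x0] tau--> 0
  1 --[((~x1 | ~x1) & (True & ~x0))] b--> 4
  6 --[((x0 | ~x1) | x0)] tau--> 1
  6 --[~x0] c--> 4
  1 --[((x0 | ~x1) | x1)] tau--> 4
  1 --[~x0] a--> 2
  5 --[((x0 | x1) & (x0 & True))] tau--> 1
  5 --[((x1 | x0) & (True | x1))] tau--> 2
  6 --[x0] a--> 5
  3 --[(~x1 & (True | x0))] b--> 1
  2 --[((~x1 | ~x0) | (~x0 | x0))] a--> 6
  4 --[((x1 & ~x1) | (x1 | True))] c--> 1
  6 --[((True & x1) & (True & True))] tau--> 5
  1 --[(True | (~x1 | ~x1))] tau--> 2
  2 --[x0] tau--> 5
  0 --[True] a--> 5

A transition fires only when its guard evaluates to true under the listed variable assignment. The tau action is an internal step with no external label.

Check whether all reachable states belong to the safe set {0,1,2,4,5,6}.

Answer: INVARIANT HOLDS

Working:
Allowed set {0,1,2,4,5,6}
R = {0,1,2,4,5,6}
  0: ✓
  1: ✓
  2: ✓
  4: ✓
  5: ✓
  6: ✓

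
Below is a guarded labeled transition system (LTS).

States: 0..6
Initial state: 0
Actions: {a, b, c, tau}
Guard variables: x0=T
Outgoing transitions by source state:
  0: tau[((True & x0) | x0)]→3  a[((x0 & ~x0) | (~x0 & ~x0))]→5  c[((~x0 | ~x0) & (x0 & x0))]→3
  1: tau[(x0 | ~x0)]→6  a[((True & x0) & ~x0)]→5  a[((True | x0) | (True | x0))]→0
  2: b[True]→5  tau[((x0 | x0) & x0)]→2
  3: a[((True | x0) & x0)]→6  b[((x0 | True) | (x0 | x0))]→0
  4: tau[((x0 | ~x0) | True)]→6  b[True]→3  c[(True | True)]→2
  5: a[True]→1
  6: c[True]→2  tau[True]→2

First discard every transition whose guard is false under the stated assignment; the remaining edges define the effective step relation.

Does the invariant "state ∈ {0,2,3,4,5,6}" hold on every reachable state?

Answer: INVARIANT VIOLATED at state 1

Analysis:
Inv-set: {0,2,3,4,5,6}
R = {0,1,2,3,5,6}
  0: ok
  1: outside
  2: ok
  3: ok
  5: ok
  6: ok
counterexample path to 1: tau·a·c·b·a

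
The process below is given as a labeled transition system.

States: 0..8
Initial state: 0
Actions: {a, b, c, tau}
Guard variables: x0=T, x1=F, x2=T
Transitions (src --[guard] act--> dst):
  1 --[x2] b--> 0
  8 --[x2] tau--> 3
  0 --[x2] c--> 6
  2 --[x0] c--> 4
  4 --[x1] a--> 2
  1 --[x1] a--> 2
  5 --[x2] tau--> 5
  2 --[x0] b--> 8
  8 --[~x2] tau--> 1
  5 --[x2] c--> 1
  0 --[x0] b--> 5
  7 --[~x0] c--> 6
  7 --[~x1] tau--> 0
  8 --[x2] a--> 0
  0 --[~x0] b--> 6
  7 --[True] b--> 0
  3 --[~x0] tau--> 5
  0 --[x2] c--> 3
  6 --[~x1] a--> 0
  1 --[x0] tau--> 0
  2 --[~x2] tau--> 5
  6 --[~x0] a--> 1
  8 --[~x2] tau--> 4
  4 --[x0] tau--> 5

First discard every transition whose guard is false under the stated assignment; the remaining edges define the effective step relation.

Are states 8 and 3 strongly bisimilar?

Answer: NOT BISIMILAR

Analysis:
Refine partition for ~:
  P[0] = {{0,1,2,3,4,5,6,7,8}}
  P[1] = {{0,2},{1,7},{3},{4},{5},{6},{8}}
  P[2] = {{0},{1,7},{2},{3},{4},{5},{6},{8}}
stable after 3 split(s): 8 block(s)
[8]={8}  [3]={3}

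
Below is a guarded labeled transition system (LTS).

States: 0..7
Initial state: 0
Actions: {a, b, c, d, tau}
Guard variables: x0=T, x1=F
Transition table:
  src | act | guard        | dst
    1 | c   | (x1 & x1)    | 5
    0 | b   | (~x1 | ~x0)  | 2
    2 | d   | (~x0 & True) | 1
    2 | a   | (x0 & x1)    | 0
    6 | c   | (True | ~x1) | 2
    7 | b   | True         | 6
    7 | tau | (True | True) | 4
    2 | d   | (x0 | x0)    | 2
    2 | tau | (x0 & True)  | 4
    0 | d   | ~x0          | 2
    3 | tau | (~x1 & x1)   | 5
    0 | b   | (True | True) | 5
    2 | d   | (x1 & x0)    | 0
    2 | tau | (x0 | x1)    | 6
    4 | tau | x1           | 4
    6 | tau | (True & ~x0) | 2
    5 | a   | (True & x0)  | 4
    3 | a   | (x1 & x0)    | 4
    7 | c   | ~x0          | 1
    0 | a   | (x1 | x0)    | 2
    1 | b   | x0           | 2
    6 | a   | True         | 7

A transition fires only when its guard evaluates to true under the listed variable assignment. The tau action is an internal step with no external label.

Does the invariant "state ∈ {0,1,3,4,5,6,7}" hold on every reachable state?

Inv-set: {0,1,3,4,5,6,7}
Reach set: {0,2,4,5,6,7}
  0: safe
  2: outside
  4: safe
  5: safe
  6: safe
  7: safe
witness against invariant: b → 2

Answer: INVARIANT VIOLATED at state 2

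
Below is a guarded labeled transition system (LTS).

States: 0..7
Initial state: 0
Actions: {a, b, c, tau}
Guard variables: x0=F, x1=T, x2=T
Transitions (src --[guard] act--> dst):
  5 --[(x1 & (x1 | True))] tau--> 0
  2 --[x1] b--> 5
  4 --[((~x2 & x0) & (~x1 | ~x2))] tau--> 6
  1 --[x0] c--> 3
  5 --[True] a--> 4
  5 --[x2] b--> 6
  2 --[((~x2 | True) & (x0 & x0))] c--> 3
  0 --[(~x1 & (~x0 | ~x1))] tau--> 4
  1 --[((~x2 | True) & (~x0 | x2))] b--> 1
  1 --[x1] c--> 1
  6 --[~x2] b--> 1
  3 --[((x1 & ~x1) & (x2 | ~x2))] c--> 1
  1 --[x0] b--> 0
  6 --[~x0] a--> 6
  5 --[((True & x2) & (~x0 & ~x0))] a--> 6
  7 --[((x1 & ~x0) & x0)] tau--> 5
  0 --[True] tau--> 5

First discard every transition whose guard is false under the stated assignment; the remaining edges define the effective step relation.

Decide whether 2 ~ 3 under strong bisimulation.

Answer: NOT BISIMILAR

Analysis:
Refine partition for ~:
  round 0: {{0,1,2,3,4,5,6,7}}
  round 1: {{0},{1},{2},{3,4,7},{5},{6}}
Fixed point at round 2; 6 class(es).
class of 2: {2}; class of 3: {3,4,7}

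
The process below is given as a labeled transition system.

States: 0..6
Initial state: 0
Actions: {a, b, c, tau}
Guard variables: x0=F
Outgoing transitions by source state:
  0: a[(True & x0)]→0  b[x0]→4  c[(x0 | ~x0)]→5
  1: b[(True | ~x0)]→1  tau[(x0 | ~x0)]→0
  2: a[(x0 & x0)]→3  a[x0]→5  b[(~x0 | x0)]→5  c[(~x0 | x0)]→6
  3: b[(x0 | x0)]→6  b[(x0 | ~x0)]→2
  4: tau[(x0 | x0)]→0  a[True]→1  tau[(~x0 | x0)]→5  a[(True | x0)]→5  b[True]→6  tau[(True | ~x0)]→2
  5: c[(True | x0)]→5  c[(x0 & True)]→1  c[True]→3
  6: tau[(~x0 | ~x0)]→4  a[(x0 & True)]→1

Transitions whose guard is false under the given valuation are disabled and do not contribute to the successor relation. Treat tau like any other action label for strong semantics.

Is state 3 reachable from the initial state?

Answer: REACHABLE

Trace:
After dropping false guards: 14 live edges.
L0 = {0}
L1 = {5}  cumulative {0,5}
L2 = {3}  cumulative {0,3,5}
L3 = {2}  cumulative {0,2,3,5}
L4 = {6}  cumulative {0,2,3,5,6}
L5 = {4}  cumulative {0,2,3,4,5,6}
L6 = {1}  cumulative {0,1,2,3,4,5,6}
Reach set: {0,1,2,3,4,5,6}
trace reaching 3: c·c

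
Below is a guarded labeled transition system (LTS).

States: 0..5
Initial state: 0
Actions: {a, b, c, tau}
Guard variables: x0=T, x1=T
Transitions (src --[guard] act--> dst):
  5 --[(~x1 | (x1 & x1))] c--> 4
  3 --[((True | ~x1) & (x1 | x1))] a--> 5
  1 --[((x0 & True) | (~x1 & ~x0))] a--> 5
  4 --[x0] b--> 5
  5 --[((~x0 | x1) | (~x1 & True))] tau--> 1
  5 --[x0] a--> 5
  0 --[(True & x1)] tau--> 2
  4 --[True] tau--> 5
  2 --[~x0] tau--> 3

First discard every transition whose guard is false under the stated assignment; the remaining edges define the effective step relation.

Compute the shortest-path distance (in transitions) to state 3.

Layered search for 3:
  L0 = {0}
  L1 = {2}
3 never appears.

Answer: UNREACHABLE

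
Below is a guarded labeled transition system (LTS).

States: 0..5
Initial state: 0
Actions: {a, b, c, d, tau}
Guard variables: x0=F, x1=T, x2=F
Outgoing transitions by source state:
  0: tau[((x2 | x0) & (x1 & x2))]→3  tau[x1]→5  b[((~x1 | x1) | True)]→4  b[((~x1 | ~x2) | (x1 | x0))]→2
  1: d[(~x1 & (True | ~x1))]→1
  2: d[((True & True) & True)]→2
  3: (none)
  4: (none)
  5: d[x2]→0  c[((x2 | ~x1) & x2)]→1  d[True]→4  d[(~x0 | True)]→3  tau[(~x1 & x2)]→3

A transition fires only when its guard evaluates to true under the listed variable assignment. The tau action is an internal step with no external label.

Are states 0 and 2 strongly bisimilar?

Bisimulation quotient by refinement:
  P[0] = {{0,1,2,3,4,5}}
  P[1] = {{0},{1,3,4},{2,5}}
  P[2] = {{0},{1,3,4},{2},{5}}
4 equivalence class(es) (converged in 3)
class of 0: {0}; class of 2: {2}

Answer: NOT BISIMILAR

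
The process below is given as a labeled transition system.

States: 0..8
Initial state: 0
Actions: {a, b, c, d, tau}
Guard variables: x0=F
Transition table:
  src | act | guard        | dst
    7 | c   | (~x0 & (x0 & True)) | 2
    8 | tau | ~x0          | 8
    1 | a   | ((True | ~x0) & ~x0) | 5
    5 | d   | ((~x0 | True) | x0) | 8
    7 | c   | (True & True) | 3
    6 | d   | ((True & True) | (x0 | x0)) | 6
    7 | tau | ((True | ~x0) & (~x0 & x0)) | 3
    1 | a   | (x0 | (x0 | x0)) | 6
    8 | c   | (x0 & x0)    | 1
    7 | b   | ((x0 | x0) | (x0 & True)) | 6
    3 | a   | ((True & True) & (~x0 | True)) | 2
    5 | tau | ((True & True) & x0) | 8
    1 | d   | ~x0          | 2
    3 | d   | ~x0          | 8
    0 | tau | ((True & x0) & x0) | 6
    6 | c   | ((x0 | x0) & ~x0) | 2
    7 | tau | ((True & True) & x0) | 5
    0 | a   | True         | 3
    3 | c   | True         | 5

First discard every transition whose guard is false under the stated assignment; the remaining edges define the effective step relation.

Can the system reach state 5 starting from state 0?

Answer: REACHABLE

Trace:
Guard filter leaves 10 enabled edge(s).
depth 0: {0}
depth 1: {3}  cumulative {0,3}
depth 2: {2,5,8}  cumulative {0,2,3,5,8}
R = {0,2,3,5,8}
trace reaching 5: a·c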